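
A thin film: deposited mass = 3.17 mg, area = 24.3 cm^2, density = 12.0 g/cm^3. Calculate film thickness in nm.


Convert: m = 3.17 mg = 3.1700e-06 kg, A = 24.3 cm^2 = 2.4300e-03 m^2, rho = 12.0 g/cm^3 = 12000 kg/m^3
t = m / (A * rho)
t = 3.1700e-06 / (2.4300e-03 * 12000)
t = 1.0871e-07 m = 108.7 nm

108.7


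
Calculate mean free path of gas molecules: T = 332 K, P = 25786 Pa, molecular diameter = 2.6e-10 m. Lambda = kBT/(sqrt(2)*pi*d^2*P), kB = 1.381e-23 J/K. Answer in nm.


Mean free path: lambda = kB*T / (sqrt(2) * pi * d^2 * P)
lambda = 1.381e-23 * 332 / (sqrt(2) * pi * (2.6e-10)^2 * 25786)
lambda = 5.9202e-07 m
lambda = 592.02 nm

592.02


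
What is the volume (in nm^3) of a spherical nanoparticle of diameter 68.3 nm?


Radius r = 68.3/2 = 34.15 nm
Volume V = (4/3) * pi * r^3
V = (4/3) * pi * (34.15)^3
V = 166824.85 nm^3

166824.85


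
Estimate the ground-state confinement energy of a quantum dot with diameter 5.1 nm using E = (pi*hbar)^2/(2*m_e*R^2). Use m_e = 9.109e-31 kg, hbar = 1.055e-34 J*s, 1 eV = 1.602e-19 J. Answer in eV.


Radius R = 5.1/2 = 2.55 nm = 2.55e-09 m
E = (pi * 1.055e-34)^2 / (2 * 9.109e-31 * (2.55e-09)^2)
E(J) = 9.27307e-21
E = E(J) / 1.602e-19 = 0.0579 eV

0.0579


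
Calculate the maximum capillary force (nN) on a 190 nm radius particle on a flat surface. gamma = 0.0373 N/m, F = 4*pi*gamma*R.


Convert radius: R = 190 nm = 1.9e-07 m
F = 4 * pi * gamma * R
F = 4 * pi * 0.0373 * 1.9e-07
F = 8.90579e-08 N = 89.0579 nN

89.0579


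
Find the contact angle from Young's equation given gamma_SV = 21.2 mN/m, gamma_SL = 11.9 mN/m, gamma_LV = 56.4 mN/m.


cos(theta) = (gamma_SV - gamma_SL) / gamma_LV
cos(theta) = (21.2 - 11.9) / 56.4
cos(theta) = 0.164894
theta = arccos(0.164894) = 80.51 degrees

80.51


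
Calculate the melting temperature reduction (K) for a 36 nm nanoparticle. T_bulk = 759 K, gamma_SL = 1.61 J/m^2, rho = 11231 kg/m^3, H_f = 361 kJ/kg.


Radius R = 36/2 = 18 nm = 1.8e-08 m
Convert H_f = 361 kJ/kg = 361000 J/kg
dT = 2 * gamma_SL * T_bulk / (rho * H_f * R)
dT = 2 * 1.61 * 759 / (11231 * 361000 * 1.8e-08)
dT = 33.5 K

33.5


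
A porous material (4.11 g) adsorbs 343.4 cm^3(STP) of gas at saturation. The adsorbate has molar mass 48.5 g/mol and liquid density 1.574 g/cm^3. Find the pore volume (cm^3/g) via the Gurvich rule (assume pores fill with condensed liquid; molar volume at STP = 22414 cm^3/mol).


Moles adsorbed n = V_ads / 22414 = 343.4 / 22414 = 1.532078e-02 mol
Liquid volume V_liq = n * M / rho_liq = 1.532078e-02 * 48.5 / 1.574 = 0.47208 cm^3
Specific pore volume V_pore = V_liq / m_sample = 0.47208 / 4.11
V_pore = 0.1149 cm^3/g

0.1149


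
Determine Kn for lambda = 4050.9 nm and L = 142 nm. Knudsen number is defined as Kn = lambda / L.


Knudsen number Kn = lambda / L
Kn = 4050.9 / 142
Kn = 28.5275

28.5275


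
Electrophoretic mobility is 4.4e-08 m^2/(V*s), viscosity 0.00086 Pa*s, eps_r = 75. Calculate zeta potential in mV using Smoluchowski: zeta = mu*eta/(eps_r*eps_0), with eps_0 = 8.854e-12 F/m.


Smoluchowski equation: zeta = mu * eta / (eps_r * eps_0)
zeta = 4.4e-08 * 0.00086 / (75 * 8.854e-12)
zeta = 0.056984 V = 56.98 mV

56.98


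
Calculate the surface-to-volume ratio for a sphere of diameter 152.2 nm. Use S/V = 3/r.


Radius r = 152.2/2 = 76.1 nm
S/V = 3 / r = 3 / 76.1
S/V = 0.0394 nm^-1

0.0394


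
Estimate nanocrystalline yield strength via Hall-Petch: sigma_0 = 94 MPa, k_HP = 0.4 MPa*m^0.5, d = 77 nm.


d = 77 nm = 7.7e-08 m
sqrt(d) = 0.0002774887
Hall-Petch contribution = k / sqrt(d) = 0.4 / 0.0002774887 = 1441.5 MPa
sigma = sigma_0 + k/sqrt(d) = 94 + 1441.5 = 1535.5 MPa

1535.5


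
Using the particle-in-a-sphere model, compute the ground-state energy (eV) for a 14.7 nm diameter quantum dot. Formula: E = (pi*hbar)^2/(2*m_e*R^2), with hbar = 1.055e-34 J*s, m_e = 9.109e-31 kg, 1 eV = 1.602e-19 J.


Radius R = 14.7/2 = 7.35 nm = 7.35e-09 m
E = (pi * 1.055e-34)^2 / (2 * 9.109e-31 * (7.35e-09)^2)
E(J) = 1.11617e-21
E = E(J) / 1.602e-19 = 0.007 eV

0.007


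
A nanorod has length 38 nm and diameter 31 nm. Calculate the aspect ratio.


Aspect ratio AR = length / diameter
AR = 38 / 31
AR = 1.23

1.23


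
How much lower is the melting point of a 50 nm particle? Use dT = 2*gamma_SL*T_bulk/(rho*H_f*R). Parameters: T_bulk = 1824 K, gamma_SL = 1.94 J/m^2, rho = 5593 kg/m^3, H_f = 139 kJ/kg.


Radius R = 50/2 = 25 nm = 2.5e-08 m
Convert H_f = 139 kJ/kg = 139000 J/kg
dT = 2 * gamma_SL * T_bulk / (rho * H_f * R)
dT = 2 * 1.94 * 1824 / (5593 * 139000 * 2.5e-08)
dT = 364.1 K

364.1


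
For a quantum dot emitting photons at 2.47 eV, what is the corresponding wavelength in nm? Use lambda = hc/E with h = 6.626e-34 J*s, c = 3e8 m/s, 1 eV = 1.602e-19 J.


Convert energy: E = 2.47 eV = 2.47 * 1.602e-19 = 3.95694e-19 J
lambda = h*c / E = 6.626e-34 * 3e8 / 3.95694e-19
lambda = 5.02358e-07 m = 502.4 nm

502.4


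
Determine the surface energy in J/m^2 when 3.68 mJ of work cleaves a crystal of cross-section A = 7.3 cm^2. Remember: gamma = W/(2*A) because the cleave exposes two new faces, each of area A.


Convert: A = 7.3 cm^2 = 0.00073 m^2, W = 3.68 mJ = 0.00368 J
Cleaving exposes two faces of area A, so total new surface = 2*A and gamma = W / (2*A)
gamma = 0.00368 / (2 * 0.00073)
gamma = 2.521 J/m^2

2.521


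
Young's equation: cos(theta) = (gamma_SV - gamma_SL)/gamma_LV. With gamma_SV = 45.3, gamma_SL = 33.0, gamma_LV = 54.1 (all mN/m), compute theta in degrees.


cos(theta) = (gamma_SV - gamma_SL) / gamma_LV
cos(theta) = (45.3 - 33.0) / 54.1
cos(theta) = 0.227357
theta = arccos(0.227357) = 76.86 degrees

76.86


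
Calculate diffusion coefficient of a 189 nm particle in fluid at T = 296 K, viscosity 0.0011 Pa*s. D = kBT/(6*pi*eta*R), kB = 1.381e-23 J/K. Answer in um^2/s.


Radius R = 189/2 = 94.5 nm = 9.45e-08 m
D = kB*T / (6*pi*eta*R)
D = 1.381e-23 * 296 / (6 * pi * 0.0011 * 9.45e-08)
D = 2.08622e-12 m^2/s = 2.086 um^2/s

2.086


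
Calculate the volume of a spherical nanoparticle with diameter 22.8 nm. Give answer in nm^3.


Radius r = 22.8/2 = 11.4 nm
Volume V = (4/3) * pi * r^3
V = (4/3) * pi * (11.4)^3
V = 6205.88 nm^3

6205.88


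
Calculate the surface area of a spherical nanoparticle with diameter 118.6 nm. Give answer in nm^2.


Radius r = 118.6/2 = 59.3 nm
Surface area SA = 4 * pi * r^2
SA = 4 * pi * (59.3)^2
SA = 44189.52 nm^2

44189.52


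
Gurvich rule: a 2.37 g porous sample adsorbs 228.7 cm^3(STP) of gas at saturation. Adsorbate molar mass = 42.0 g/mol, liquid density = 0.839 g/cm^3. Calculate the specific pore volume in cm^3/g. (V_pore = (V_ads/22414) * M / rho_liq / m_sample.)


Moles adsorbed n = V_ads / 22414 = 228.7 / 22414 = 1.020344e-02 mol
Liquid volume V_liq = n * M / rho_liq = 1.020344e-02 * 42.0 / 0.839 = 0.51078 cm^3
Specific pore volume V_pore = V_liq / m_sample = 0.51078 / 2.37
V_pore = 0.2155 cm^3/g

0.2155


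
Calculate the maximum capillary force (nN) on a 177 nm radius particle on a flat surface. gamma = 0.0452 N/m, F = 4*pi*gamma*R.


Convert radius: R = 177 nm = 1.77e-07 m
F = 4 * pi * gamma * R
F = 4 * pi * 0.0452 * 1.77e-07
F = 1.00536e-07 N = 100.536 nN

100.536


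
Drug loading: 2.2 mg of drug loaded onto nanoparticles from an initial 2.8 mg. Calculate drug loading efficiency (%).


Drug loading efficiency = (drug loaded / drug initial) * 100
DLE = 2.2 / 2.8 * 100
DLE = 0.7857 * 100
DLE = 78.57%

78.57


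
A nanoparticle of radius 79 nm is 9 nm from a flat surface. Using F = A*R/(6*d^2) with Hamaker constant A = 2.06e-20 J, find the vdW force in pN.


Convert to SI: R = 79 nm = 7.9e-08 m, d = 9 nm = 9e-09 m
F = A * R / (6 * d^2)
F = 2.06e-20 * 7.9e-08 / (6 * (9e-09)^2)
F = 3.34856e-12 N = 3.349 pN

3.349


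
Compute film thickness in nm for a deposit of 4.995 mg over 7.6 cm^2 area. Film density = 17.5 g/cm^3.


Convert: m = 4.995 mg = 4.9950e-06 kg, A = 7.6 cm^2 = 7.6000e-04 m^2, rho = 17.5 g/cm^3 = 17500 kg/m^3
t = m / (A * rho)
t = 4.9950e-06 / (7.6000e-04 * 17500)
t = 3.7556e-07 m = 375.6 nm

375.6


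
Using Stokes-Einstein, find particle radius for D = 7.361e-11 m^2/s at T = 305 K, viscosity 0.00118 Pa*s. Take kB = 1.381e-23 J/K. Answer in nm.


Stokes-Einstein: R = kB*T / (6*pi*eta*D)
R = 1.381e-23 * 305 / (6 * pi * 0.00118 * 7.361e-11)
R = 2.57261e-09 m = 2.57 nm

2.57


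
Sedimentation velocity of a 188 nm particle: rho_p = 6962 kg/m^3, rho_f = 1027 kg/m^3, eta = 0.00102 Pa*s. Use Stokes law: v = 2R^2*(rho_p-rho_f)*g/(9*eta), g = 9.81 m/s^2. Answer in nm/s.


Radius R = 188/2 nm = 9.4e-08 m
Density difference = 6962 - 1027 = 5935 kg/m^3
v = 2 * R^2 * (rho_p - rho_f) * g / (9 * eta)
v = 2 * (9.4e-08)^2 * 5935 * 9.81 / (9 * 0.00102)
v = 1.12081e-07 m/s = 112.0812 nm/s

112.0812


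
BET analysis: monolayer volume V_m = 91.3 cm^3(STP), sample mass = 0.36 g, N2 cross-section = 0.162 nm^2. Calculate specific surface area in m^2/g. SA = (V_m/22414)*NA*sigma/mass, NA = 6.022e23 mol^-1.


Number of moles in monolayer = V_m / 22414 = 91.3 / 22414 = 0.00407335
Number of molecules = moles * NA = 0.00407335 * 6.022e23
SA = molecules * sigma / mass
SA = (91.3 / 22414) * 6.022e23 * 0.162e-18 / 0.36
SA = 1103.8 m^2/g

1103.8


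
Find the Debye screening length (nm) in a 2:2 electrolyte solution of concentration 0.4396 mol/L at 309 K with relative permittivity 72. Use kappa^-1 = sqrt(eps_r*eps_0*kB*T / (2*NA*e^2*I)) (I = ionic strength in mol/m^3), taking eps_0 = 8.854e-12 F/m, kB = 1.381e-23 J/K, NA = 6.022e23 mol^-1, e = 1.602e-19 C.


Ionic strength I = 0.4396 * 2^2 * 1000 = 1758.4 mol/m^3
kappa^-1 = sqrt(72 * 8.854e-12 * 1.381e-23 * 309 / (2 * 6.022e23 * (1.602e-19)^2 * 1758.4))
kappa^-1 = 0.224 nm

0.224


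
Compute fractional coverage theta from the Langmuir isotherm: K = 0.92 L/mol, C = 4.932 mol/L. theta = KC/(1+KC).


Langmuir isotherm: theta = K*C / (1 + K*C)
K*C = 0.92 * 4.932 = 4.53744
theta = 4.53744 / (1 + 4.53744) = 4.53744 / 5.53744
theta = 0.8194

0.8194


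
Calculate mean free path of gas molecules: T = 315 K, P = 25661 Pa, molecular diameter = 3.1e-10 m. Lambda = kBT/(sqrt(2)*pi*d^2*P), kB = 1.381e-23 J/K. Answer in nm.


Mean free path: lambda = kB*T / (sqrt(2) * pi * d^2 * P)
lambda = 1.381e-23 * 315 / (sqrt(2) * pi * (3.1e-10)^2 * 25661)
lambda = 3.97047e-07 m
lambda = 397.05 nm

397.05


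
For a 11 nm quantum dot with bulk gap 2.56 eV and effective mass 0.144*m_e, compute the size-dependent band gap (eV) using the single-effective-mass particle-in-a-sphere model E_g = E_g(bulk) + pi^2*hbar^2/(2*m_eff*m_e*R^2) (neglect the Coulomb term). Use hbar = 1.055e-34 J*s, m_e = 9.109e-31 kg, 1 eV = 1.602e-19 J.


Radius R = 11/2 nm = 5.5e-09 m
Confinement energy dE = pi^2 * hbar^2 / (2 * m_eff * m_e * R^2)
dE = pi^2 * (1.055e-34)^2 / (2 * 0.144 * 9.109e-31 * (5.5e-09)^2) J, divided by 1.602e-19 J/eV
dE = 0.0864 eV
Total band gap = E_g(bulk) + dE = 2.56 + 0.0864 = 2.6464 eV

2.6464


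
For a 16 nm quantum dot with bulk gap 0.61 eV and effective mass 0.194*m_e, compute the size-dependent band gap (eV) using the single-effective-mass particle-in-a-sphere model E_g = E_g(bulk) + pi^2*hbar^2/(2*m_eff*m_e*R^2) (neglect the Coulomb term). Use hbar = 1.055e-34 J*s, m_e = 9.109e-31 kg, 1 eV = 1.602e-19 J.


Radius R = 16/2 nm = 8e-09 m
Confinement energy dE = pi^2 * hbar^2 / (2 * m_eff * m_e * R^2)
dE = pi^2 * (1.055e-34)^2 / (2 * 0.194 * 9.109e-31 * (8e-09)^2) J, divided by 1.602e-19 J/eV
dE = 0.0303 eV
Total band gap = E_g(bulk) + dE = 0.61 + 0.0303 = 0.6403 eV

0.6403


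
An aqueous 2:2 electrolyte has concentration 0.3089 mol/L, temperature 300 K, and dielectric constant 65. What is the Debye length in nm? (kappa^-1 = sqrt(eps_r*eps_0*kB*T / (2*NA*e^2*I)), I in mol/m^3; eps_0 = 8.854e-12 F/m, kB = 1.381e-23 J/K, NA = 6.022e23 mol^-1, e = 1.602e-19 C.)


Ionic strength I = 0.3089 * 2^2 * 1000 = 1235.6 mol/m^3
kappa^-1 = sqrt(65 * 8.854e-12 * 1.381e-23 * 300 / (2 * 6.022e23 * (1.602e-19)^2 * 1235.6))
kappa^-1 = 0.25 nm

0.25


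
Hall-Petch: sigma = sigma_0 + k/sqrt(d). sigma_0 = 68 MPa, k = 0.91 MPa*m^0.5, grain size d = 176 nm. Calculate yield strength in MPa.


d = 176 nm = 1.76e-07 m
sqrt(d) = 0.0004195235
Hall-Petch contribution = k / sqrt(d) = 0.91 / 0.0004195235 = 2169.1 MPa
sigma = sigma_0 + k/sqrt(d) = 68 + 2169.1 = 2237.1 MPa

2237.1


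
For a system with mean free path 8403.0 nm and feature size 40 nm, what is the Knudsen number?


Knudsen number Kn = lambda / L
Kn = 8403.0 / 40
Kn = 210.075

210.075


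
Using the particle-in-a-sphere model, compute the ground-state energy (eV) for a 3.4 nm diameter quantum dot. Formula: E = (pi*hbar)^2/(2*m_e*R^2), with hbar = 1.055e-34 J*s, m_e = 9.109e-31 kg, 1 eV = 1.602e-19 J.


Radius R = 3.4/2 = 1.7 nm = 1.7e-09 m
E = (pi * 1.055e-34)^2 / (2 * 9.109e-31 * (1.7e-09)^2)
E(J) = 2.08644e-20
E = E(J) / 1.602e-19 = 0.1302 eV

0.1302


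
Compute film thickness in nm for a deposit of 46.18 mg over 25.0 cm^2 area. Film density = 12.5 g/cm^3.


Convert: m = 46.18 mg = 4.6180e-05 kg, A = 25.0 cm^2 = 2.5000e-03 m^2, rho = 12.5 g/cm^3 = 12500 kg/m^3
t = m / (A * rho)
t = 4.6180e-05 / (2.5000e-03 * 12500)
t = 1.4778e-06 m = 1477.8 nm

1477.8


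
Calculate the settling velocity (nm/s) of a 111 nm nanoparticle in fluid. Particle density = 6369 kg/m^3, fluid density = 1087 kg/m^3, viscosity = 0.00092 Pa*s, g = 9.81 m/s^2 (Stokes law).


Radius R = 111/2 nm = 5.55e-08 m
Density difference = 6369 - 1087 = 5282 kg/m^3
v = 2 * R^2 * (rho_p - rho_f) * g / (9 * eta)
v = 2 * (5.55e-08)^2 * 5282 * 9.81 / (9 * 0.00092)
v = 3.85525e-08 m/s = 38.5525 nm/s

38.5525


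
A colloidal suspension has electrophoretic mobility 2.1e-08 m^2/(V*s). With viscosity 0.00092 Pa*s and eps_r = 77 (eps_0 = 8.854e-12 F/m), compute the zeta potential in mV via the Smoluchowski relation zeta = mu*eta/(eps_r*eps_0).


Smoluchowski equation: zeta = mu * eta / (eps_r * eps_0)
zeta = 2.1e-08 * 0.00092 / (77 * 8.854e-12)
zeta = 0.028339 V = 28.34 mV

28.34


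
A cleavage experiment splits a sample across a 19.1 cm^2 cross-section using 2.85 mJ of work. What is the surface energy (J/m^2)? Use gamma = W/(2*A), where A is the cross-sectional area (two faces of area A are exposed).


Convert: A = 19.1 cm^2 = 0.00191 m^2, W = 2.85 mJ = 0.00285 J
Cleaving exposes two faces of area A, so total new surface = 2*A and gamma = W / (2*A)
gamma = 0.00285 / (2 * 0.00191)
gamma = 0.746 J/m^2

0.746


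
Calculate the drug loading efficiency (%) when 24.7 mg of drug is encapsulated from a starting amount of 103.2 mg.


Drug loading efficiency = (drug loaded / drug initial) * 100
DLE = 24.7 / 103.2 * 100
DLE = 0.2393 * 100
DLE = 23.93%

23.93


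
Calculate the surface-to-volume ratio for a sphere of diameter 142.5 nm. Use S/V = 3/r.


Radius r = 142.5/2 = 71.25 nm
S/V = 3 / r = 3 / 71.25
S/V = 0.0421 nm^-1

0.0421


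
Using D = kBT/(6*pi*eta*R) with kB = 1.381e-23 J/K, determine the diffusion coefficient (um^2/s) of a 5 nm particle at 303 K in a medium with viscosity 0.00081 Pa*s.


Radius R = 5/2 = 2.5 nm = 2.5e-09 m
D = kB*T / (6*pi*eta*R)
D = 1.381e-23 * 303 / (6 * pi * 0.00081 * 2.5e-09)
D = 1.09625e-10 m^2/s = 109.625 um^2/s

109.625


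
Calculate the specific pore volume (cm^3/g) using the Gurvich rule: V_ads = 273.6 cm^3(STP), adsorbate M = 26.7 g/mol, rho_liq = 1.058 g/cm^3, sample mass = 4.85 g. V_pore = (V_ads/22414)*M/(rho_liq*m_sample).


Moles adsorbed n = V_ads / 22414 = 273.6 / 22414 = 1.220666e-02 mol
Liquid volume V_liq = n * M / rho_liq = 1.220666e-02 * 26.7 / 1.058 = 0.30805 cm^3
Specific pore volume V_pore = V_liq / m_sample = 0.30805 / 4.85
V_pore = 0.0635 cm^3/g

0.0635


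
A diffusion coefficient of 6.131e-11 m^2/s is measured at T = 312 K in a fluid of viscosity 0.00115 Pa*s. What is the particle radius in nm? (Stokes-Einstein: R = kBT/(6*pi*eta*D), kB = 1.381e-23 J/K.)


Stokes-Einstein: R = kB*T / (6*pi*eta*D)
R = 1.381e-23 * 312 / (6 * pi * 0.00115 * 6.131e-11)
R = 3.24204e-09 m = 3.24 nm

3.24


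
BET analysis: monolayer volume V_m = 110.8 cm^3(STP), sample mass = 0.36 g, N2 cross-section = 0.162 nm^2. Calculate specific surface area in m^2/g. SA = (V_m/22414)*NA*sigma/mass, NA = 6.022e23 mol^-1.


Number of moles in monolayer = V_m / 22414 = 110.8 / 22414 = 0.00494334
Number of molecules = moles * NA = 0.00494334 * 6.022e23
SA = molecules * sigma / mass
SA = (110.8 / 22414) * 6.022e23 * 0.162e-18 / 0.36
SA = 1339.6 m^2/g

1339.6


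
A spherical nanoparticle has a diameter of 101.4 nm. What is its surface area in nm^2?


Radius r = 101.4/2 = 50.7 nm
Surface area SA = 4 * pi * r^2
SA = 4 * pi * (50.7)^2
SA = 32301.73 nm^2

32301.73


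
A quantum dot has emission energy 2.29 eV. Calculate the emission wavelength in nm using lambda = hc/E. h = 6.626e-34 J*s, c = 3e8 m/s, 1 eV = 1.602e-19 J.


Convert energy: E = 2.29 eV = 2.29 * 1.602e-19 = 3.66858e-19 J
lambda = h*c / E = 6.626e-34 * 3e8 / 3.66858e-19
lambda = 5.41845e-07 m = 541.8 nm

541.8


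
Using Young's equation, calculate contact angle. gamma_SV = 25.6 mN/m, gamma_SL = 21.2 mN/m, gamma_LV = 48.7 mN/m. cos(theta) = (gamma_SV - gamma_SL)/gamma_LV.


cos(theta) = (gamma_SV - gamma_SL) / gamma_LV
cos(theta) = (25.6 - 21.2) / 48.7
cos(theta) = 0.090349
theta = arccos(0.090349) = 84.82 degrees

84.82


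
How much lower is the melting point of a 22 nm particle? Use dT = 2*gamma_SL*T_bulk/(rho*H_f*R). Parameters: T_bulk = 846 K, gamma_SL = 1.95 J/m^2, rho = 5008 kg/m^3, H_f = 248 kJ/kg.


Radius R = 22/2 = 11 nm = 1.1e-08 m
Convert H_f = 248 kJ/kg = 248000 J/kg
dT = 2 * gamma_SL * T_bulk / (rho * H_f * R)
dT = 2 * 1.95 * 846 / (5008 * 248000 * 1.1e-08)
dT = 241.5 K

241.5


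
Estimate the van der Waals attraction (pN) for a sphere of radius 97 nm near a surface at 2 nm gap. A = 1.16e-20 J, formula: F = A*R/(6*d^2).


Convert to SI: R = 97 nm = 9.7e-08 m, d = 2 nm = 2e-09 m
F = A * R / (6 * d^2)
F = 1.16e-20 * 9.7e-08 / (6 * (2e-09)^2)
F = 4.68833e-11 N = 46.883 pN

46.883


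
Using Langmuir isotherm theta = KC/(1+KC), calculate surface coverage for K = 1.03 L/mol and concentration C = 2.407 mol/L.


Langmuir isotherm: theta = K*C / (1 + K*C)
K*C = 1.03 * 2.407 = 2.47921
theta = 2.47921 / (1 + 2.47921) = 2.47921 / 3.47921
theta = 0.7126

0.7126


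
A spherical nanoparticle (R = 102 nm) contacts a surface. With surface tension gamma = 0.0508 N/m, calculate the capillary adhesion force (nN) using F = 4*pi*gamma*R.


Convert radius: R = 102 nm = 1.02e-07 m
F = 4 * pi * gamma * R
F = 4 * pi * 0.0508 * 1.02e-07
F = 6.51139e-08 N = 65.1139 nN

65.1139


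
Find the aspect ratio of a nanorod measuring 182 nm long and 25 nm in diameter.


Aspect ratio AR = length / diameter
AR = 182 / 25
AR = 7.28

7.28


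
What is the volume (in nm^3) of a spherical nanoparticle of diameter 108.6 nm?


Radius r = 108.6/2 = 54.3 nm
Volume V = (4/3) * pi * r^3
V = (4/3) * pi * (54.3)^3
V = 670637.91 nm^3

670637.91


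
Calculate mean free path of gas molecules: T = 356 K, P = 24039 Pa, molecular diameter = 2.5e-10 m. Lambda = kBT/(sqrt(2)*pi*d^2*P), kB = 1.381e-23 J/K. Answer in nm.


Mean free path: lambda = kB*T / (sqrt(2) * pi * d^2 * P)
lambda = 1.381e-23 * 356 / (sqrt(2) * pi * (2.5e-10)^2 * 24039)
lambda = 7.36516e-07 m
lambda = 736.52 nm

736.52


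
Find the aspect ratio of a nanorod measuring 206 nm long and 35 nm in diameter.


Aspect ratio AR = length / diameter
AR = 206 / 35
AR = 5.89

5.89


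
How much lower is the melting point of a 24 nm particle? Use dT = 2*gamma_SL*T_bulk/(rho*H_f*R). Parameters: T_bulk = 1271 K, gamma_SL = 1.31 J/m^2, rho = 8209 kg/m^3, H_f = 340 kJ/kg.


Radius R = 24/2 = 12 nm = 1.2e-08 m
Convert H_f = 340 kJ/kg = 340000 J/kg
dT = 2 * gamma_SL * T_bulk / (rho * H_f * R)
dT = 2 * 1.31 * 1271 / (8209 * 340000 * 1.2e-08)
dT = 99.4 K

99.4


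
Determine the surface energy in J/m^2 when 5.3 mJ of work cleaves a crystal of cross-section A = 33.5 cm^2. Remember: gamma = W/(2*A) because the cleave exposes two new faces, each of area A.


Convert: A = 33.5 cm^2 = 0.00335 m^2, W = 5.3 mJ = 0.0053 J
Cleaving exposes two faces of area A, so total new surface = 2*A and gamma = W / (2*A)
gamma = 0.0053 / (2 * 0.00335)
gamma = 0.791 J/m^2

0.791


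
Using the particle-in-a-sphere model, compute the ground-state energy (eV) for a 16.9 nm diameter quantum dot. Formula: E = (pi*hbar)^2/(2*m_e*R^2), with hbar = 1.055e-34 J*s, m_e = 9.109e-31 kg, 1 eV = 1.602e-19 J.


Radius R = 16.9/2 = 8.45 nm = 8.45e-09 m
E = (pi * 1.055e-34)^2 / (2 * 9.109e-31 * (8.45e-09)^2)
E(J) = 8.44482e-22
E = E(J) / 1.602e-19 = 0.0053 eV

0.0053


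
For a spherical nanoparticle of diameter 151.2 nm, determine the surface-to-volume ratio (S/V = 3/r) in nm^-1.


Radius r = 151.2/2 = 75.6 nm
S/V = 3 / r = 3 / 75.6
S/V = 0.0397 nm^-1

0.0397


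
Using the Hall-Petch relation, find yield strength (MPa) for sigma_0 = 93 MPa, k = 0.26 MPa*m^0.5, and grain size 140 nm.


d = 140 nm = 1.4e-07 m
sqrt(d) = 0.0003741657
Hall-Petch contribution = k / sqrt(d) = 0.26 / 0.0003741657 = 694.9 MPa
sigma = sigma_0 + k/sqrt(d) = 93 + 694.9 = 787.9 MPa

787.9


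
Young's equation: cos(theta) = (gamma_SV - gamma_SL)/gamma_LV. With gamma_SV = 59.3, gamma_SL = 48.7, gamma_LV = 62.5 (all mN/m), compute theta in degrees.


cos(theta) = (gamma_SV - gamma_SL) / gamma_LV
cos(theta) = (59.3 - 48.7) / 62.5
cos(theta) = 0.1696
theta = arccos(0.1696) = 80.24 degrees

80.24


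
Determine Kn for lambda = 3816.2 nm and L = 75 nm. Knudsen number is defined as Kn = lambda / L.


Knudsen number Kn = lambda / L
Kn = 3816.2 / 75
Kn = 50.8827

50.8827


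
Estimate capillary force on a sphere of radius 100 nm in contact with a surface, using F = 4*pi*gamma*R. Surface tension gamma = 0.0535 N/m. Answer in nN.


Convert radius: R = 100 nm = 1e-07 m
F = 4 * pi * gamma * R
F = 4 * pi * 0.0535 * 1e-07
F = 6.72301e-08 N = 67.2301 nN

67.2301


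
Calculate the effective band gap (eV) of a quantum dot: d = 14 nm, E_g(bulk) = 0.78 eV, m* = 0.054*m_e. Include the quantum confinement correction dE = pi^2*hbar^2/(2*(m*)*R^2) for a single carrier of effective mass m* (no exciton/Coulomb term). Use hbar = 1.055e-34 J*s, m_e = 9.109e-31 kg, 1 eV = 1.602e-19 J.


Radius R = 14/2 nm = 7e-09 m
Confinement energy dE = pi^2 * hbar^2 / (2 * m_eff * m_e * R^2)
dE = pi^2 * (1.055e-34)^2 / (2 * 0.054 * 9.109e-31 * (7e-09)^2) J, divided by 1.602e-19 J/eV
dE = 0.1422 eV
Total band gap = E_g(bulk) + dE = 0.78 + 0.1422 = 0.9222 eV

0.9222


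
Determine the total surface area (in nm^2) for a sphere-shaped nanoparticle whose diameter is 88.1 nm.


Radius r = 88.1/2 = 44.05 nm
Surface area SA = 4 * pi * r^2
SA = 4 * pi * (44.05)^2
SA = 24383.82 nm^2

24383.82


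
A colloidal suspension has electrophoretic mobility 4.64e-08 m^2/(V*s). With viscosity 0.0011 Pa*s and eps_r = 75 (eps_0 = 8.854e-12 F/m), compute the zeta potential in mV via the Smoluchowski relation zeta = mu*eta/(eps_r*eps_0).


Smoluchowski equation: zeta = mu * eta / (eps_r * eps_0)
zeta = 4.64e-08 * 0.0011 / (75 * 8.854e-12)
zeta = 0.076862 V = 76.86 mV

76.86


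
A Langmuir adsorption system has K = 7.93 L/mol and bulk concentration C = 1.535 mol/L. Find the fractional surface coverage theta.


Langmuir isotherm: theta = K*C / (1 + K*C)
K*C = 7.93 * 1.535 = 12.17255
theta = 12.17255 / (1 + 12.17255) = 12.17255 / 13.17255
theta = 0.9241

0.9241


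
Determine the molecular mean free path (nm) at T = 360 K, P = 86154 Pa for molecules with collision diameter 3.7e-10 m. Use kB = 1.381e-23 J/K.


Mean free path: lambda = kB*T / (sqrt(2) * pi * d^2 * P)
lambda = 1.381e-23 * 360 / (sqrt(2) * pi * (3.7e-10)^2 * 86154)
lambda = 9.48751e-08 m
lambda = 94.88 nm

94.88


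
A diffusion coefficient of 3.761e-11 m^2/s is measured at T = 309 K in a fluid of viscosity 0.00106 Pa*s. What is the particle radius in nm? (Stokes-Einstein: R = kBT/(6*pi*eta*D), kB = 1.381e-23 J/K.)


Stokes-Einstein: R = kB*T / (6*pi*eta*D)
R = 1.381e-23 * 309 / (6 * pi * 0.00106 * 3.761e-11)
R = 5.67861e-09 m = 5.68 nm

5.68


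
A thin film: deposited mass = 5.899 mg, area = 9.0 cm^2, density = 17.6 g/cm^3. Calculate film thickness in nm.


Convert: m = 5.899 mg = 5.8990e-06 kg, A = 9.0 cm^2 = 9.0000e-04 m^2, rho = 17.6 g/cm^3 = 17600 kg/m^3
t = m / (A * rho)
t = 5.8990e-06 / (9.0000e-04 * 17600)
t = 3.7241e-07 m = 372.4 nm

372.4


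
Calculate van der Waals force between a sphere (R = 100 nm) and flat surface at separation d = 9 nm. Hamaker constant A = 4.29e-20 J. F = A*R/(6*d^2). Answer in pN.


Convert to SI: R = 100 nm = 1e-07 m, d = 9 nm = 9e-09 m
F = A * R / (6 * d^2)
F = 4.29e-20 * 1e-07 / (6 * (9e-09)^2)
F = 8.82716e-12 N = 8.827 pN

8.827


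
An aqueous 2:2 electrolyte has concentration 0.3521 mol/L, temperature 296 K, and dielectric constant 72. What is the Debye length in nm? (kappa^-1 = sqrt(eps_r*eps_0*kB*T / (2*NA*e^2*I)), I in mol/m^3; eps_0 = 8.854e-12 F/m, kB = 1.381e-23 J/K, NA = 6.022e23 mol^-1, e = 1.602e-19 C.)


Ionic strength I = 0.3521 * 2^2 * 1000 = 1408.4 mol/m^3
kappa^-1 = sqrt(72 * 8.854e-12 * 1.381e-23 * 296 / (2 * 6.022e23 * (1.602e-19)^2 * 1408.4))
kappa^-1 = 0.245 nm

0.245


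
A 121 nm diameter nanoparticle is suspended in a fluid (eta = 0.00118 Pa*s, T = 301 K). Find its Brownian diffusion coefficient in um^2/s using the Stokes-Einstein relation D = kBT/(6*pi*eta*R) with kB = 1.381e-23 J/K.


Radius R = 121/2 = 60.5 nm = 6.05e-08 m
D = kB*T / (6*pi*eta*R)
D = 1.381e-23 * 301 / (6 * pi * 0.00118 * 6.05e-08)
D = 3.08903e-12 m^2/s = 3.089 um^2/s

3.089


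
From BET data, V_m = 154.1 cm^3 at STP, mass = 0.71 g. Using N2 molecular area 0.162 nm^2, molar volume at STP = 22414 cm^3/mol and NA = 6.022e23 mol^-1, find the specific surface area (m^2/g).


Number of moles in monolayer = V_m / 22414 = 154.1 / 22414 = 0.00687517
Number of molecules = moles * NA = 0.00687517 * 6.022e23
SA = molecules * sigma / mass
SA = (154.1 / 22414) * 6.022e23 * 0.162e-18 / 0.71
SA = 944.7 m^2/g

944.7


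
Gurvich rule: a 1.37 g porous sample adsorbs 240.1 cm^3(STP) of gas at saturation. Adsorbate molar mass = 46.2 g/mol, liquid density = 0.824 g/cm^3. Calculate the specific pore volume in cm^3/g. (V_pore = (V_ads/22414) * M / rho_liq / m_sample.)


Moles adsorbed n = V_ads / 22414 = 240.1 / 22414 = 1.071205e-02 mol
Liquid volume V_liq = n * M / rho_liq = 1.071205e-02 * 46.2 / 0.824 = 0.60060 cm^3
Specific pore volume V_pore = V_liq / m_sample = 0.60060 / 1.37
V_pore = 0.4384 cm^3/g

0.4384


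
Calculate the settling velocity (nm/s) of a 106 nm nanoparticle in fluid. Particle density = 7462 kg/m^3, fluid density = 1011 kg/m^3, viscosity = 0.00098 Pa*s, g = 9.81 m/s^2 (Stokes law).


Radius R = 106/2 nm = 5.3e-08 m
Density difference = 7462 - 1011 = 6451 kg/m^3
v = 2 * R^2 * (rho_p - rho_f) * g / (9 * eta)
v = 2 * (5.3e-08)^2 * 6451 * 9.81 / (9 * 0.00098)
v = 4.03097e-08 m/s = 40.3097 nm/s

40.3097


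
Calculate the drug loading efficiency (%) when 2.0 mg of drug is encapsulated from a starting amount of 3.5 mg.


Drug loading efficiency = (drug loaded / drug initial) * 100
DLE = 2.0 / 3.5 * 100
DLE = 0.5714 * 100
DLE = 57.14%

57.14


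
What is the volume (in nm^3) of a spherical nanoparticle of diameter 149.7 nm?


Radius r = 149.7/2 = 74.85 nm
Volume V = (4/3) * pi * r^3
V = (4/3) * pi * (74.85)^3
V = 1756564.18 nm^3

1756564.18


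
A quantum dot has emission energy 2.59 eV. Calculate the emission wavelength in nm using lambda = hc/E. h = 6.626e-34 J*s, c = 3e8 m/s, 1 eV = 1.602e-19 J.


Convert energy: E = 2.59 eV = 2.59 * 1.602e-19 = 4.14918e-19 J
lambda = h*c / E = 6.626e-34 * 3e8 / 4.14918e-19
lambda = 4.79083e-07 m = 479.1 nm

479.1


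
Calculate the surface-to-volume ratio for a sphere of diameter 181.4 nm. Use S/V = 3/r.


Radius r = 181.4/2 = 90.7 nm
S/V = 3 / r = 3 / 90.7
S/V = 0.0331 nm^-1

0.0331


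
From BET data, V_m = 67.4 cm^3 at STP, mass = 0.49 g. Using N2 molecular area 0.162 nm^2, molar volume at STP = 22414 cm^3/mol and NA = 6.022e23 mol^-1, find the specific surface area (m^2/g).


Number of moles in monolayer = V_m / 22414 = 67.4 / 22414 = 0.00300705
Number of molecules = moles * NA = 0.00300705 * 6.022e23
SA = molecules * sigma / mass
SA = (67.4 / 22414) * 6.022e23 * 0.162e-18 / 0.49
SA = 598.7 m^2/g

598.7


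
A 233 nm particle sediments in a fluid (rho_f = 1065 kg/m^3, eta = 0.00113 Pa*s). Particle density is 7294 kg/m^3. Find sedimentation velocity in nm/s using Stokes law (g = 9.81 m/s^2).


Radius R = 233/2 nm = 1.165e-07 m
Density difference = 7294 - 1065 = 6229 kg/m^3
v = 2 * R^2 * (rho_p - rho_f) * g / (9 * eta)
v = 2 * (1.165e-07)^2 * 6229 * 9.81 / (9 * 0.00113)
v = 1.63098e-07 m/s = 163.0978 nm/s

163.0978


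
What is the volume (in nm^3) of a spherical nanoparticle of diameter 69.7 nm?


Radius r = 69.7/2 = 34.85 nm
Volume V = (4/3) * pi * r^3
V = (4/3) * pi * (34.85)^3
V = 177295.19 nm^3

177295.19


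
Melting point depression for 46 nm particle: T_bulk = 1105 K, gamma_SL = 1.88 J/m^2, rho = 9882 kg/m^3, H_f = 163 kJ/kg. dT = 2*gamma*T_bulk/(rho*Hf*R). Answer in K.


Radius R = 46/2 = 23 nm = 2.3e-08 m
Convert H_f = 163 kJ/kg = 163000 J/kg
dT = 2 * gamma_SL * T_bulk / (rho * H_f * R)
dT = 2 * 1.88 * 1105 / (9882 * 163000 * 2.3e-08)
dT = 112.1 K

112.1


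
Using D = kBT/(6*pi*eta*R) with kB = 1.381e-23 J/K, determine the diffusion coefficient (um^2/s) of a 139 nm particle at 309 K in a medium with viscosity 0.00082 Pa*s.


Radius R = 139/2 = 69.5 nm = 6.95e-08 m
D = kB*T / (6*pi*eta*R)
D = 1.381e-23 * 309 / (6 * pi * 0.00082 * 6.95e-08)
D = 3.97239e-12 m^2/s = 3.972 um^2/s

3.972


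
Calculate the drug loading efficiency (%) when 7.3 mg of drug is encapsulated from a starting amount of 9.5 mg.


Drug loading efficiency = (drug loaded / drug initial) * 100
DLE = 7.3 / 9.5 * 100
DLE = 0.7684 * 100
DLE = 76.84%

76.84


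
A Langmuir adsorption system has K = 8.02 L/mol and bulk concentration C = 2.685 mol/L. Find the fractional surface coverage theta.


Langmuir isotherm: theta = K*C / (1 + K*C)
K*C = 8.02 * 2.685 = 21.5337
theta = 21.5337 / (1 + 21.5337) = 21.5337 / 22.5337
theta = 0.9556

0.9556


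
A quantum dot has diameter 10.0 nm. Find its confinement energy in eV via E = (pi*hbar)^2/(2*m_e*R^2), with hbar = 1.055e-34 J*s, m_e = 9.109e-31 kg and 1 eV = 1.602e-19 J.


Radius R = 10.0/2 = 5 nm = 5e-09 m
E = (pi * 1.055e-34)^2 / (2 * 9.109e-31 * (5e-09)^2)
E(J) = 2.41193e-21
E = E(J) / 1.602e-19 = 0.0151 eV

0.0151


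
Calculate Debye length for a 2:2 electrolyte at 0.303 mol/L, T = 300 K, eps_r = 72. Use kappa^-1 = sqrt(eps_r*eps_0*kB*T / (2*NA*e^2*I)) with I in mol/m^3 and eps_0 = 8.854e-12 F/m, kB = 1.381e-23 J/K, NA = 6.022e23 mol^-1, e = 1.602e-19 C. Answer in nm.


Ionic strength I = 0.303 * 2^2 * 1000 = 1212 mol/m^3
kappa^-1 = sqrt(72 * 8.854e-12 * 1.381e-23 * 300 / (2 * 6.022e23 * (1.602e-19)^2 * 1212))
kappa^-1 = 0.266 nm

0.266


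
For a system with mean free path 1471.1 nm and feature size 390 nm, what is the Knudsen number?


Knudsen number Kn = lambda / L
Kn = 1471.1 / 390
Kn = 3.7721

3.7721


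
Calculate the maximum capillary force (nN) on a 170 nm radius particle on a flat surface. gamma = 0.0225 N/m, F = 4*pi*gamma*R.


Convert radius: R = 170 nm = 1.7e-07 m
F = 4 * pi * gamma * R
F = 4 * pi * 0.0225 * 1.7e-07
F = 4.80664e-08 N = 48.0664 nN

48.0664


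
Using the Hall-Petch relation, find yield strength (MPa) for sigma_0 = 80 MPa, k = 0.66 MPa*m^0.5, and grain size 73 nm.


d = 73 nm = 7.3e-08 m
sqrt(d) = 0.0002701851
Hall-Petch contribution = k / sqrt(d) = 0.66 / 0.0002701851 = 2442.8 MPa
sigma = sigma_0 + k/sqrt(d) = 80 + 2442.8 = 2522.8 MPa

2522.8


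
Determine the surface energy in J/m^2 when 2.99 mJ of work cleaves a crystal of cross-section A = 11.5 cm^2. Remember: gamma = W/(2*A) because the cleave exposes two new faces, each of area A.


Convert: A = 11.5 cm^2 = 0.00115 m^2, W = 2.99 mJ = 0.00299 J
Cleaving exposes two faces of area A, so total new surface = 2*A and gamma = W / (2*A)
gamma = 0.00299 / (2 * 0.00115)
gamma = 1.3 J/m^2

1.3


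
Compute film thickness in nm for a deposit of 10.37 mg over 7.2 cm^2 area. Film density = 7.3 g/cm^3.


Convert: m = 10.37 mg = 1.0370e-05 kg, A = 7.2 cm^2 = 7.2000e-04 m^2, rho = 7.3 g/cm^3 = 7300 kg/m^3
t = m / (A * rho)
t = 1.0370e-05 / (7.2000e-04 * 7300)
t = 1.9730e-06 m = 1973.0 nm

1973.0


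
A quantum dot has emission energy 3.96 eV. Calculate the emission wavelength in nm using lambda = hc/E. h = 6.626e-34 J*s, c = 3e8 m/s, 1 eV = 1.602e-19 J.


Convert energy: E = 3.96 eV = 3.96 * 1.602e-19 = 6.34392e-19 J
lambda = h*c / E = 6.626e-34 * 3e8 / 6.34392e-19
lambda = 3.13339e-07 m = 313.3 nm

313.3


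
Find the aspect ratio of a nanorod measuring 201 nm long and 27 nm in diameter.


Aspect ratio AR = length / diameter
AR = 201 / 27
AR = 7.44

7.44


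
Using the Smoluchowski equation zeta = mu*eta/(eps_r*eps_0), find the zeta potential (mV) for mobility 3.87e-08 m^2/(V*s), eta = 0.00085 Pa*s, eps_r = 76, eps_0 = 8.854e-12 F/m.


Smoluchowski equation: zeta = mu * eta / (eps_r * eps_0)
zeta = 3.87e-08 * 0.00085 / (76 * 8.854e-12)
zeta = 0.048885 V = 48.89 mV

48.89


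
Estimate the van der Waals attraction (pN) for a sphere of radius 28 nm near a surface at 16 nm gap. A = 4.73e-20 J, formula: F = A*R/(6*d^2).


Convert to SI: R = 28 nm = 2.8e-08 m, d = 16 nm = 1.6e-08 m
F = A * R / (6 * d^2)
F = 4.73e-20 * 2.8e-08 / (6 * (1.6e-08)^2)
F = 8.6224e-13 N = 0.862 pN

0.862


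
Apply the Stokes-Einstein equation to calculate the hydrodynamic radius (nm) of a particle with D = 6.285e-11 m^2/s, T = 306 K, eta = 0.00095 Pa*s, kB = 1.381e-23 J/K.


Stokes-Einstein: R = kB*T / (6*pi*eta*D)
R = 1.381e-23 * 306 / (6 * pi * 0.00095 * 6.285e-11)
R = 3.75479e-09 m = 3.75 nm

3.75


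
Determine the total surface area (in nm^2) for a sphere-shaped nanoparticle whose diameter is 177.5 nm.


Radius r = 177.5/2 = 88.75 nm
Surface area SA = 4 * pi * r^2
SA = 4 * pi * (88.75)^2
SA = 98979.8 nm^2

98979.8


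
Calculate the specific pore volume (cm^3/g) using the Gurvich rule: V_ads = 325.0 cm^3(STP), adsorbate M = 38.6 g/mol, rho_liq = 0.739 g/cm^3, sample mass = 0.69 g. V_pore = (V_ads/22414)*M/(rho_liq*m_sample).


Moles adsorbed n = V_ads / 22414 = 325.0 / 22414 = 1.449987e-02 mol
Liquid volume V_liq = n * M / rho_liq = 1.449987e-02 * 38.6 / 0.739 = 0.75737 cm^3
Specific pore volume V_pore = V_liq / m_sample = 0.75737 / 0.69
V_pore = 1.0976 cm^3/g

1.0976


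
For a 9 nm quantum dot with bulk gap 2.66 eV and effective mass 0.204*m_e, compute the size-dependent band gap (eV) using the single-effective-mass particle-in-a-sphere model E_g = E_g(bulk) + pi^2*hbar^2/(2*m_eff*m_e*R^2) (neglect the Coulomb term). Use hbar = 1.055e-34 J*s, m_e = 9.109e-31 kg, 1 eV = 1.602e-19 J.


Radius R = 9/2 nm = 4.5e-09 m
Confinement energy dE = pi^2 * hbar^2 / (2 * m_eff * m_e * R^2)
dE = pi^2 * (1.055e-34)^2 / (2 * 0.204 * 9.109e-31 * (4.5e-09)^2) J, divided by 1.602e-19 J/eV
dE = 0.0911 eV
Total band gap = E_g(bulk) + dE = 2.66 + 0.0911 = 2.7511 eV

2.7511


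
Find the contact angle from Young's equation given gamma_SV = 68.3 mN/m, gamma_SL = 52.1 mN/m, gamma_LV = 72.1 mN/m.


cos(theta) = (gamma_SV - gamma_SL) / gamma_LV
cos(theta) = (68.3 - 52.1) / 72.1
cos(theta) = 0.224688
theta = arccos(0.224688) = 77.02 degrees

77.02


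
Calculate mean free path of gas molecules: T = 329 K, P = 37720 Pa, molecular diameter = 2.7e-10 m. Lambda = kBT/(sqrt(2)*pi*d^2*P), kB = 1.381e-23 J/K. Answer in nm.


Mean free path: lambda = kB*T / (sqrt(2) * pi * d^2 * P)
lambda = 1.381e-23 * 329 / (sqrt(2) * pi * (2.7e-10)^2 * 37720)
lambda = 3.71899e-07 m
lambda = 371.9 nm

371.9


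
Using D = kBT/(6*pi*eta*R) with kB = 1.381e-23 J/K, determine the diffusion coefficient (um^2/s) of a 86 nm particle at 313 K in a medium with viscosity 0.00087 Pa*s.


Radius R = 86/2 = 43 nm = 4.3e-08 m
D = kB*T / (6*pi*eta*R)
D = 1.381e-23 * 313 / (6 * pi * 0.00087 * 4.3e-08)
D = 6.12984e-12 m^2/s = 6.13 um^2/s

6.13


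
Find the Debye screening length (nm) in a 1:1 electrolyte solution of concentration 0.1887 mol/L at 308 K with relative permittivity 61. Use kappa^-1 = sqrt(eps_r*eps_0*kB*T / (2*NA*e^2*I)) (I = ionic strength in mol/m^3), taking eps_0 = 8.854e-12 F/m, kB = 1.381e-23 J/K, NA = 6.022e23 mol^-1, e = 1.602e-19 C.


Ionic strength I = 0.1887 * 1^2 * 1000 = 188.7 mol/m^3
kappa^-1 = sqrt(61 * 8.854e-12 * 1.381e-23 * 308 / (2 * 6.022e23 * (1.602e-19)^2 * 188.7))
kappa^-1 = 0.628 nm

0.628


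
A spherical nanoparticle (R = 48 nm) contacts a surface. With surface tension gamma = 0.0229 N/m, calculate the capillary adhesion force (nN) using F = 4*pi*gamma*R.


Convert radius: R = 48 nm = 4.8e-08 m
F = 4 * pi * gamma * R
F = 4 * pi * 0.0229 * 4.8e-08
F = 1.3813e-08 N = 13.813 nN

13.813


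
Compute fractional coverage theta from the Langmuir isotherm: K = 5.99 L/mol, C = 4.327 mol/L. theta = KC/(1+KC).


Langmuir isotherm: theta = K*C / (1 + K*C)
K*C = 5.99 * 4.327 = 25.91873
theta = 25.91873 / (1 + 25.91873) = 25.91873 / 26.91873
theta = 0.9629

0.9629


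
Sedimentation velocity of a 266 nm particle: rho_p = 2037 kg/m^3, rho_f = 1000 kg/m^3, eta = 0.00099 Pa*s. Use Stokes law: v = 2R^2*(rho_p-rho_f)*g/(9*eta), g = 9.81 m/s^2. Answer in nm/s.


Radius R = 266/2 nm = 1.33e-07 m
Density difference = 2037 - 1000 = 1037 kg/m^3
v = 2 * R^2 * (rho_p - rho_f) * g / (9 * eta)
v = 2 * (1.33e-07)^2 * 1037 * 9.81 / (9 * 0.00099)
v = 4.03927e-08 m/s = 40.3927 nm/s

40.3927


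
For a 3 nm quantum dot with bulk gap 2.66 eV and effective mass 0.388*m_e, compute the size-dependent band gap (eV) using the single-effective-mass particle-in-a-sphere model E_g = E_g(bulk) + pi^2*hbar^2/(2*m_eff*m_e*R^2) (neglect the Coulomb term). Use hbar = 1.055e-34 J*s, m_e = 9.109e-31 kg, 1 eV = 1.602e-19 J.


Radius R = 3/2 nm = 1.5e-09 m
Confinement energy dE = pi^2 * hbar^2 / (2 * m_eff * m_e * R^2)
dE = pi^2 * (1.055e-34)^2 / (2 * 0.388 * 9.109e-31 * (1.5e-09)^2) J, divided by 1.602e-19 J/eV
dE = 0.4311 eV
Total band gap = E_g(bulk) + dE = 2.66 + 0.4311 = 3.0911 eV

3.0911


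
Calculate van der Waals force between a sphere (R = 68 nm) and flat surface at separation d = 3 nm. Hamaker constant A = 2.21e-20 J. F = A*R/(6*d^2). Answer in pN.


Convert to SI: R = 68 nm = 6.8e-08 m, d = 3 nm = 3e-09 m
F = A * R / (6 * d^2)
F = 2.21e-20 * 6.8e-08 / (6 * (3e-09)^2)
F = 2.78296e-11 N = 27.83 pN

27.83


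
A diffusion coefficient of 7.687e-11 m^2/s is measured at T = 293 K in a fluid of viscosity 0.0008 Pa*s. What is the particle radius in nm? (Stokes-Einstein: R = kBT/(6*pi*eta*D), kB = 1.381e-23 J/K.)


Stokes-Einstein: R = kB*T / (6*pi*eta*D)
R = 1.381e-23 * 293 / (6 * pi * 0.0008 * 7.687e-11)
R = 3.49071e-09 m = 3.49 nm

3.49


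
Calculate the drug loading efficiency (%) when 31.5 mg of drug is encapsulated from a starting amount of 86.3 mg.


Drug loading efficiency = (drug loaded / drug initial) * 100
DLE = 31.5 / 86.3 * 100
DLE = 0.365 * 100
DLE = 36.5%

36.5


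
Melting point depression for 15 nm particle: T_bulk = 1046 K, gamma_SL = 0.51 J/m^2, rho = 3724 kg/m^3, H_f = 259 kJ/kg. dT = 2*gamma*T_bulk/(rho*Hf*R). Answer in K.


Radius R = 15/2 = 7.5 nm = 7.5e-09 m
Convert H_f = 259 kJ/kg = 259000 J/kg
dT = 2 * gamma_SL * T_bulk / (rho * H_f * R)
dT = 2 * 0.51 * 1046 / (3724 * 259000 * 7.5e-09)
dT = 147.5 K

147.5


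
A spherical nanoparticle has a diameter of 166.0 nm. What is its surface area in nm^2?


Radius r = 166.0/2 = 83 nm
Surface area SA = 4 * pi * r^2
SA = 4 * pi * (83)^2
SA = 86569.73 nm^2

86569.73


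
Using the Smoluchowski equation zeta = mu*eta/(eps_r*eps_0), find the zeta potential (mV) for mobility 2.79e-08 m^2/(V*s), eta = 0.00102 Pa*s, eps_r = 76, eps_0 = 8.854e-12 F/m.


Smoluchowski equation: zeta = mu * eta / (eps_r * eps_0)
zeta = 2.79e-08 * 0.00102 / (76 * 8.854e-12)
zeta = 0.042291 V = 42.29 mV

42.29
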